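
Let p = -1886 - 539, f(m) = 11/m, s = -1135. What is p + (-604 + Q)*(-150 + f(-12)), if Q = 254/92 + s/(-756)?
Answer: 18379553651/208656 ≈ 88085.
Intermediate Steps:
p = -2425
Q = 74111/17388 (Q = 254/92 - 1135/(-756) = 254*(1/92) - 1135*(-1/756) = 127/46 + 1135/756 = 74111/17388 ≈ 4.2622)
p + (-604 + Q)*(-150 + f(-12)) = -2425 + (-604 + 74111/17388)*(-150 + 11/(-12)) = -2425 - 10428241*(-150 + 11*(-1/12))/17388 = -2425 - 10428241*(-150 - 11/12)/17388 = -2425 - 10428241/17388*(-1811/12) = -2425 + 18885544451/208656 = 18379553651/208656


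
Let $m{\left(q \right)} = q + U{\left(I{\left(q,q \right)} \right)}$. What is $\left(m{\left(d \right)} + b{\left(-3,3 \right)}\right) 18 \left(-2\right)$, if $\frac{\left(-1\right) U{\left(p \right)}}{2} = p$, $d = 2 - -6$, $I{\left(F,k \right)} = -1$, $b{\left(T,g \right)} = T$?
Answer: $-252$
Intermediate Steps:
$d = 8$ ($d = 2 + 6 = 8$)
$U{\left(p \right)} = - 2 p$
$m{\left(q \right)} = 2 + q$ ($m{\left(q \right)} = q - -2 = q + 2 = 2 + q$)
$\left(m{\left(d \right)} + b{\left(-3,3 \right)}\right) 18 \left(-2\right) = \left(\left(2 + 8\right) - 3\right) 18 \left(-2\right) = \left(10 - 3\right) \left(-36\right) = 7 \left(-36\right) = -252$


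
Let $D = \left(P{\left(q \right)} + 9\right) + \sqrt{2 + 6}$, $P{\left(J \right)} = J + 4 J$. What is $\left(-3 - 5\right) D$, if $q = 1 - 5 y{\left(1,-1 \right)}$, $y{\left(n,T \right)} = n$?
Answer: $88 - 16 \sqrt{2} \approx 65.373$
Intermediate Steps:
$q = -4$ ($q = 1 - 5 = -4$)
$P{\left(J \right)} = 5 J$
$D = -11 + 2 \sqrt{2}$ ($D = \left(5 \left(-4\right) + 9\right) + \sqrt{2 + 6} = \left(-20 + 9\right) + \sqrt{8} = -11 + 2 \sqrt{2} \approx -8.1716$)
$\left(-3 - 5\right) D = \left(-3 - 5\right) \left(-11 + 2 \sqrt{2}\right) = - 8 \left(-11 + 2 \sqrt{2}\right) = 88 - 16 \sqrt{2}$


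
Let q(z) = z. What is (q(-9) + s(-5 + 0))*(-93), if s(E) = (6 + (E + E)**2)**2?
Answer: -1044111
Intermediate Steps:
s(E) = (6 + 4*E**2)**2 (s(E) = (6 + (2*E)**2)**2 = (6 + 4*E**2)**2)
(q(-9) + s(-5 + 0))*(-93) = (-9 + 4*(3 + 2*(-5 + 0)**2)**2)*(-93) = (-9 + 4*(3 + 2*(-5)**2)**2)*(-93) = (-9 + 4*(3 + 2*25)**2)*(-93) = (-9 + 4*(3 + 50)**2)*(-93) = (-9 + 4*53**2)*(-93) = (-9 + 4*2809)*(-93) = (-9 + 11236)*(-93) = 11227*(-93) = -1044111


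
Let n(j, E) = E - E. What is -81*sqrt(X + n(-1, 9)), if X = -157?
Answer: -81*I*sqrt(157) ≈ -1014.9*I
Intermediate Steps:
n(j, E) = 0
-81*sqrt(X + n(-1, 9)) = -81*sqrt(-157 + 0) = -81*I*sqrt(157)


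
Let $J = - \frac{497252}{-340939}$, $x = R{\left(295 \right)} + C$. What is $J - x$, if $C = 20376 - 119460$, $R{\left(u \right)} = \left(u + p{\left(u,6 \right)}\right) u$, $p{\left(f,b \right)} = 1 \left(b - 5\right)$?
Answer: $\frac{4011303648}{340939} \approx 11765.0$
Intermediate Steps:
$p{\left(f,b \right)} = -5 + b$ ($p{\left(f,b \right)} = 1 \left(-5 + b\right) = -5 + b$)
$R{\left(u \right)} = u \left(1 + u\right)$ ($R{\left(u \right)} = \left(u + \left(-5 + 6\right)\right) u = \left(u + 1\right) u = \left(1 + u\right) u = u \left(1 + u\right)$)
$C = -99084$
$x = -11764$ ($x = 295 \left(1 + 295\right) - 99084 = 295 \cdot 296 - 99084 = 87320 - 99084 = -11764$)
$J = \frac{497252}{340939}$ ($J = \left(-497252\right) \left(- \frac{1}{340939}\right) = \frac{497252}{340939} \approx 1.4585$)
$J - x = \frac{497252}{340939} - -11764 = \frac{497252}{340939} + 11764 = \frac{4011303648}{340939}$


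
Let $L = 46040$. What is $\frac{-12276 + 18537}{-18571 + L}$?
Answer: $\frac{6261}{27469} \approx 0.22793$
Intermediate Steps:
$\frac{-12276 + 18537}{-18571 + L} = \frac{-12276 + 18537}{-18571 + 46040} = \frac{6261}{27469}$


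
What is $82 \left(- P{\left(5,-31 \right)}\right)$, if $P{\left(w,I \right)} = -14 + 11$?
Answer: $246$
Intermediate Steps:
$P{\left(w,I \right)} = -3$
$82 \left(- P{\left(5,-31 \right)}\right) = 82 \left(\left(-1\right) \left(-3\right)\right) = 82 \cdot 3 = 246$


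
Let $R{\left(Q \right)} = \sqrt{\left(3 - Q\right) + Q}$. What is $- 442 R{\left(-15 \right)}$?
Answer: $- 442 \sqrt{3} \approx -765.57$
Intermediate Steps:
$R{\left(Q \right)} = \sqrt{3}$
$- 442 R{\left(-15 \right)} = - 442 \sqrt{3}$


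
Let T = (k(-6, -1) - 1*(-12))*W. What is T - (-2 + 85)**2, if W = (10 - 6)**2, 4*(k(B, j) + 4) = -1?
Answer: -6765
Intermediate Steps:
k(B, j) = -17/4 (k(B, j) = -4 + (1/4)*(-1) = -4 - 1/4 = -17/4)
W = 16 (W = 4**2 = 16)
T = 124 (T = (-17/4 - 1*(-12))*16 = (-17/4 + 12)*16 = (31/4)*16 = 124)
T - (-2 + 85)**2 = 124 - (-2 + 85)**2 = 124 - 1*83**2 = 124 - 1*6889 = 124 - 6889 = -6765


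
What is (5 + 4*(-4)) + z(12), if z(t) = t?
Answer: 1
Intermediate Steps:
(5 + 4*(-4)) + z(12) = (5 + 4*(-4)) + 12 = (5 - 16) + 12 = -11 + 12 = 1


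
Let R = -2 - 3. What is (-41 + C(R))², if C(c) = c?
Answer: 2116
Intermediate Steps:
R = -5
(-41 + C(R))² = (-41 - 5)² = (-46)² = 2116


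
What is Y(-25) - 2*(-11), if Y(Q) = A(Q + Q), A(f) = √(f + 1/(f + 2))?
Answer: 22 + 49*I*√3/12 ≈ 22.0 + 7.0725*I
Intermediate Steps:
A(f) = √(f + 1/(2 + f))
Y(Q) = √((1 + 2*Q*(2 + 2*Q))/(2 + 2*Q)) (Y(Q) = √((1 + (Q + Q)*(2 + (Q + Q)))/(2 + (Q + Q))) = √((1 + (2*Q)*(2 + 2*Q))/(2 + 2*Q)) = √((1 + 2*Q*(2 + 2*Q))/(2 + 2*Q)))
Y(-25) - 2*(-11) = √2*√(1/(1 - 25) + 4*(-25))/2 - 2*(-11) = √2*√(1/(-24) - 100)/2 + 22 = √2*√(-1/24 - 100)/2 + 22 = √2*√(-2401/24)/2 + 22 = √2*(49*I*√6/12)/2 + 22 = 49*I*√3/12 + 22 = 22 + 49*I*√3/12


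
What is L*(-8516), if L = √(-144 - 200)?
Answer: -17032*I*√86 ≈ -1.5795e+5*I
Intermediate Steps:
L = 2*I*√86 (L = √(-344) = 2*I*√86 ≈ 18.547*I)
L*(-8516) = (2*I*√86)*(-8516) = -17032*I*√86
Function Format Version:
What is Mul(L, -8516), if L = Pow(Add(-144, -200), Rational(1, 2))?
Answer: Mul(-17032, I, Pow(86, Rational(1, 2))) ≈ Mul(-1.5795e+5, I)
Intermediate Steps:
L = Mul(2, I, Pow(86, Rational(1, 2))) (L = Pow(-344, Rational(1, 2)) = Mul(2, I, Pow(86, Rational(1, 2))) ≈ Mul(18.547, I))
Mul(L, -8516) = Mul(Mul(2, I, Pow(86, Rational(1, 2))), -8516) = Mul(-17032, I, Pow(86, Rational(1, 2)))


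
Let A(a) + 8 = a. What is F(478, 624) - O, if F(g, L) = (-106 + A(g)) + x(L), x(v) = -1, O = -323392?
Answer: 323755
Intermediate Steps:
A(a) = -8 + a
F(g, L) = -115 + g (F(g, L) = (-106 + (-8 + g)) - 1 = (-114 + g) - 1 = -115 + g)
F(478, 624) - O = (-115 + 478) - 1*(-323392) = 363 + 323392 = 323755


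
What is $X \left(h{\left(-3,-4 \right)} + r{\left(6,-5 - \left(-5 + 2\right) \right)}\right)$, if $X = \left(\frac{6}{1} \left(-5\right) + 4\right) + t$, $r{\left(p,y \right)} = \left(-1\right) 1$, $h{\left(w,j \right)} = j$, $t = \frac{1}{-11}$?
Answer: $\frac{1435}{11} \approx 130.45$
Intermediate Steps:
$t = - \frac{1}{11} \approx -0.090909$
$r{\left(p,y \right)} = -1$
$X = - \frac{287}{11}$ ($X = \left(\frac{6}{1} \left(-5\right) + 4\right) - \frac{1}{11} = \left(6 \cdot 1 \left(-5\right) + 4\right) - \frac{1}{11} = \left(6 \left(-5\right) + 4\right) - \frac{1}{11} = \left(-30 + 4\right) - \frac{1}{11} = -26 - \frac{1}{11} = - \frac{287}{11} \approx -26.091$)
$X \left(h{\left(-3,-4 \right)} + r{\left(6,-5 - \left(-5 + 2\right) \right)}\right) = - \frac{287 \left(-4 - 1\right)}{11} = \left(- \frac{287}{11}\right) \left(-5\right) = \frac{1435}{11}$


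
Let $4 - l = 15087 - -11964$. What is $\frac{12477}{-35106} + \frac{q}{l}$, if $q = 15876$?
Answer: $- \frac{298269425}{316503994} \approx -0.94239$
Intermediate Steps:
$l = -27047$ ($l = 4 - \left(15087 - -11964\right) = 4 - \left(15087 + 11964\right) = 4 - 27051 = -27047$)
$\frac{12477}{-35106} + \frac{q}{l} = \frac{12477}{-35106} + \frac{15876}{-27047} = 12477 \left(- \frac{1}{35106}\right) + 15876 \left(- \frac{1}{27047}\right) = - \frac{4159}{11702} - \frac{15876}{27047} = - \frac{298269425}{316503994}$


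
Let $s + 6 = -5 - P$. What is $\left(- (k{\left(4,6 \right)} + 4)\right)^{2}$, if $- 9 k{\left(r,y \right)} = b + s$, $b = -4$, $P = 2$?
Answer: $\frac{2809}{81} \approx 34.679$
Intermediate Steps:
$s = -13$ ($s = -6 - 7 = -13$)
$k{\left(r,y \right)} = \frac{17}{9}$ ($k{\left(r,y \right)} = - \frac{-4 - 13}{9} = \left(- \frac{1}{9}\right) \left(-17\right) = \frac{17}{9}$)
$\left(- (k{\left(4,6 \right)} + 4)\right)^{2} = \left(- (\frac{17}{9} + 4)\right)^{2} = \left(\left(-1\right) \frac{53}{9}\right)^{2} = \left(- \frac{53}{9}\right)^{2} = \frac{2809}{81}$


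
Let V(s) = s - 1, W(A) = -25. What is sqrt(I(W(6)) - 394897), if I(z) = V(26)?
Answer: 2*I*sqrt(98718) ≈ 628.39*I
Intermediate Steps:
V(s) = -1 + s
I(z) = 25 (I(z) = -1 + 26 = 25)
sqrt(I(W(6)) - 394897) = sqrt(25 - 394897) = sqrt(-394872) = 2*I*sqrt(98718)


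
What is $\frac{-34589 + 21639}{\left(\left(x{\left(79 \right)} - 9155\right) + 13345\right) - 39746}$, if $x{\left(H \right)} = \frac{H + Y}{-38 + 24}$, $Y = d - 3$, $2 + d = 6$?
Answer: $\frac{45325}{124466} \approx 0.36416$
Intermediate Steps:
$d = 4$ ($d = -2 + 6 = 4$)
$Y = 1$ ($Y = 4 - 3 = 1$)
$x{\left(H \right)} = - \frac{1}{14} - \frac{H}{14}$ ($x{\left(H \right)} = \frac{H + 1}{-38 + 24} = \frac{1 + H}{-14} = \left(1 + H\right) \left(- \frac{1}{14}\right) = - \frac{1}{14} - \frac{H}{14}$)
$\frac{-34589 + 21639}{\left(\left(x{\left(79 \right)} - 9155\right) + 13345\right) - 39746} = \frac{-34589 + 21639}{\left(\left(\left(- \frac{1}{14} - \frac{79}{14}\right) - 9155\right) + 13345\right) - 39746} = - \frac{12950}{\left(\left(\left(- \frac{1}{14} - \frac{79}{14}\right) - 9155\right) + 13345\right) - 39746} = - \frac{12950}{\left(\left(- \frac{40}{7} - 9155\right) + 13345\right) - 39746} = - \frac{12950}{\left(- \frac{64125}{7} + 13345\right) - 39746} = - \frac{12950}{\frac{29290}{7} - 39746} = - \frac{12950}{- \frac{248932}{7}} = \left(-12950\right) \left(- \frac{7}{248932}\right) = \frac{45325}{124466}$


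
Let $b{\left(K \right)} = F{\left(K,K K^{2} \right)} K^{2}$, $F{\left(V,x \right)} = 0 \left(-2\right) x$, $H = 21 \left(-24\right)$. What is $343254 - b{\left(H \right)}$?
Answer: $343254$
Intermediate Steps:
$H = -504$
$F{\left(V,x \right)} = 0$ ($F{\left(V,x \right)} = 0 x = 0$)
$b{\left(K \right)} = 0$ ($b{\left(K \right)} = 0 K^{2} = 0$)
$343254 - b{\left(H \right)} = 343254 - 0 = 343254 + 0 = 343254$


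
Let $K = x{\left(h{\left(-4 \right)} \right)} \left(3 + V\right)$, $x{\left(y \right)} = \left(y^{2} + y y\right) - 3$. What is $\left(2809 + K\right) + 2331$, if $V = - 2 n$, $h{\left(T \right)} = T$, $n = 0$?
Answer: $5227$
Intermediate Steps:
$V = 0$ ($V = \left(-2\right) 0 = 0$)
$x{\left(y \right)} = -3 + 2 y^{2}$ ($x{\left(y \right)} = \left(y^{2} + y^{2}\right) - 3 = 2 y^{2} - 3 = -3 + 2 y^{2}$)
$K = 87$ ($K = \left(-3 + 2 \left(-4\right)^{2}\right) \left(3 + 0\right) = \left(-3 + 2 \cdot 16\right) 3 = \left(-3 + 32\right) 3 = 29 \cdot 3 = 87$)
$\left(2809 + K\right) + 2331 = \left(2809 + 87\right) + 2331 = 2896 + 2331 = 5227$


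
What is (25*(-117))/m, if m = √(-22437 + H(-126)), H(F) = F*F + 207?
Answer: 975*I*√706/706 ≈ 36.695*I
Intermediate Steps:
H(F) = 207 + F² (H(F) = F² + 207 = 207 + F²)
m = 3*I*√706 (m = √(-22437 + (207 + (-126)²)) = √(-22437 + (207 + 15876)) = √(-22437 + 16083) = √(-6354) = 3*I*√706 ≈ 79.712*I)
(25*(-117))/m = (25*(-117))/((3*I*√706)) = -(-975)*I*√706/706 = 975*I*√706/706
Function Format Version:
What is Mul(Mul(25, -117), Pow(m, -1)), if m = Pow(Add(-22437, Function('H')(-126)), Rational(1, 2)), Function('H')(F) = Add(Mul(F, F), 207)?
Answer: Mul(Rational(975, 706), I, Pow(706, Rational(1, 2))) ≈ Mul(36.695, I)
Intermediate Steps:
Function('H')(F) = Add(207, Pow(F, 2)) (Function('H')(F) = Add(Pow(F, 2), 207) = Add(207, Pow(F, 2)))
m = Mul(3, I, Pow(706, Rational(1, 2))) (m = Pow(Add(-22437, Add(207, Pow(-126, 2))), Rational(1, 2)) = Pow(Add(-22437, Add(207, 15876)), Rational(1, 2)) = Pow(Add(-22437, 16083), Rational(1, 2)) = Pow(-6354, Rational(1, 2)) = Mul(3, I, Pow(706, Rational(1, 2))) ≈ Mul(79.712, I))
Mul(Mul(25, -117), Pow(m, -1)) = Mul(Mul(25, -117), Pow(Mul(3, I, Pow(706, Rational(1, 2))), -1)) = Mul(-2925, Mul(Rational(-1, 2118), I, Pow(706, Rational(1, 2)))) = Mul(Rational(975, 706), I, Pow(706, Rational(1, 2)))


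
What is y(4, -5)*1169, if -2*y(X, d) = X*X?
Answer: -9352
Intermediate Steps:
y(X, d) = -X²/2 (y(X, d) = -X*X/2 = -X²/2)
y(4, -5)*1169 = -½*4²*1169 = -½*16*1169 = -8*1169 = -9352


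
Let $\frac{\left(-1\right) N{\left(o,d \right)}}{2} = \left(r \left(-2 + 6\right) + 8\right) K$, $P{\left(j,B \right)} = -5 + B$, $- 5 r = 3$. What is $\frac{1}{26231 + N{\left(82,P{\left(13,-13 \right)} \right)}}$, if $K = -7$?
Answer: $\frac{5}{131547} \approx 3.8009 \cdot 10^{-5}$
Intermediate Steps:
$r = - \frac{3}{5}$ ($r = \left(- \frac{1}{5}\right) 3 = - \frac{3}{5} \approx -0.6$)
$N{\left(o,d \right)} = \frac{392}{5}$ ($N{\left(o,d \right)} = - 2 \left(- \frac{3 \left(-2 + 6\right)}{5} + 8\right) \left(-7\right) = - 2 \left(\left(- \frac{3}{5}\right) 4 + 8\right) \left(-7\right) = - 2 \left(- \frac{12}{5} + 8\right) \left(-7\right) = - 2 \cdot \frac{28}{5} \left(-7\right) = \left(-2\right) \left(- \frac{196}{5}\right) = \frac{392}{5}$)
$\frac{1}{26231 + N{\left(82,P{\left(13,-13 \right)} \right)}} = \frac{1}{26231 + \frac{392}{5}} = \frac{1}{\frac{131547}{5}} = \frac{5}{131547}$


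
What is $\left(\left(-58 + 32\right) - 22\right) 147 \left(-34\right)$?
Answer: $239904$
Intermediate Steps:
$\left(\left(-58 + 32\right) - 22\right) 147 \left(-34\right) = \left(-26 - 22\right) 147 \left(-34\right) = \left(-48\right) 147 \left(-34\right) = \left(-7056\right) \left(-34\right) = 239904$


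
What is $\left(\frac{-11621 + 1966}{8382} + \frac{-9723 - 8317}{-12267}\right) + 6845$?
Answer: $\frac{234616440775}{34273998} \approx 6845.3$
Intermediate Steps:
$\left(\frac{-11621 + 1966}{8382} + \frac{-9723 - 8317}{-12267}\right) + 6845 = \left(\left(-9655\right) \frac{1}{8382} + \left(-9723 - 8317\right) \left(- \frac{1}{12267}\right)\right) + 6845 = \left(- \frac{9655}{8382} - - \frac{18040}{12267}\right) + 6845 = \left(- \frac{9655}{8382} + \frac{18040}{12267}\right) + 6845 = \frac{10924465}{34273998} + 6845 = \frac{234616440775}{34273998}$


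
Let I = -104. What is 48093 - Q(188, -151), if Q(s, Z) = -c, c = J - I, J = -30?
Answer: 48167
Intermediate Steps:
c = 74 (c = -30 - 1*(-104) = -30 + 104 = 74)
Q(s, Z) = -74 (Q(s, Z) = -1*74 = -74)
48093 - Q(188, -151) = 48093 - 1*(-74) = 48093 + 74 = 48167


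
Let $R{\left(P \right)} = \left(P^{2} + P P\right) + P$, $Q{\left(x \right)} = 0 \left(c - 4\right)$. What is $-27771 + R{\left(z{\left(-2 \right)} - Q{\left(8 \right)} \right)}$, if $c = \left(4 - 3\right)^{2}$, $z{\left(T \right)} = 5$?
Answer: $-27716$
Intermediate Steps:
$c = 1$ ($c = 1^{2} = 1$)
$Q{\left(x \right)} = 0$ ($Q{\left(x \right)} = 0 \left(1 - 4\right) = 0 \left(-3\right) = 0$)
$R{\left(P \right)} = P + 2 P^{2}$ ($R{\left(P \right)} = \left(P^{2} + P^{2}\right) + P = 2 P^{2} + P = P + 2 P^{2}$)
$-27771 + R{\left(z{\left(-2 \right)} - Q{\left(8 \right)} \right)} = -27771 + \left(5 - 0\right) \left(1 + 2 \left(5 - 0\right)\right) = -27771 + \left(5 + 0\right) \left(1 + 2 \left(5 + 0\right)\right) = -27771 + 5 \left(1 + 2 \cdot 5\right) = -27771 + 5 \left(1 + 10\right) = -27771 + 5 \cdot 11 = -27771 + 55 = -27716$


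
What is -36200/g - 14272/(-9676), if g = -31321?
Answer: 199321128/75765499 ≈ 2.6308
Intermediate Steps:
-36200/g - 14272/(-9676) = -36200/(-31321) - 14272/(-9676) = -36200*(-1/31321) - 14272*(-1/9676) = 36200/31321 + 3568/2419 = 199321128/75765499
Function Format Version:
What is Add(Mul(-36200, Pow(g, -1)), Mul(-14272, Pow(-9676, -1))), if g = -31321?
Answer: Rational(199321128, 75765499) ≈ 2.6308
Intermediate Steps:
Add(Mul(-36200, Pow(g, -1)), Mul(-14272, Pow(-9676, -1))) = Add(Mul(-36200, Pow(-31321, -1)), Mul(-14272, Pow(-9676, -1))) = Add(Mul(-36200, Rational(-1, 31321)), Mul(-14272, Rational(-1, 9676))) = Add(Rational(36200, 31321), Rational(3568, 2419)) = Rational(199321128, 75765499)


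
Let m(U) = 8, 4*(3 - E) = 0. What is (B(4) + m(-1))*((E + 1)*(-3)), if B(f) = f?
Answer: -144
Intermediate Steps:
E = 3 (E = 3 - ¼*0 = 3 + 0 = 3)
(B(4) + m(-1))*((E + 1)*(-3)) = (4 + 8)*((3 + 1)*(-3)) = 12*(4*(-3)) = 12*(-12) = -144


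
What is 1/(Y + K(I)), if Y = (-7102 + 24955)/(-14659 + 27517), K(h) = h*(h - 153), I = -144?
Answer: 4286/183309599 ≈ 2.3381e-5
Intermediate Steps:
K(h) = h*(-153 + h)
Y = 5951/4286 (Y = 17853/12858 = 17853*(1/12858) = 5951/4286 ≈ 1.3885)
1/(Y + K(I)) = 1/(5951/4286 - 144*(-153 - 144)) = 1/(5951/4286 - 144*(-297)) = 1/(5951/4286 + 42768) = 1/(183309599/4286) = 4286/183309599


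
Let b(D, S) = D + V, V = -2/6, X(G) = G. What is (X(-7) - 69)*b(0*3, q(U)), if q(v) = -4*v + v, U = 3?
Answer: 76/3 ≈ 25.333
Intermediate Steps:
q(v) = -3*v
V = -1/3 (V = -2*1/6 = -1/3 ≈ -0.33333)
b(D, S) = -1/3 + D (b(D, S) = D - 1/3 = -1/3 + D)
(X(-7) - 69)*b(0*3, q(U)) = (-7 - 69)*(-1/3 + 0*3) = -76*(-1/3 + 0) = -76*(-1/3) = 76/3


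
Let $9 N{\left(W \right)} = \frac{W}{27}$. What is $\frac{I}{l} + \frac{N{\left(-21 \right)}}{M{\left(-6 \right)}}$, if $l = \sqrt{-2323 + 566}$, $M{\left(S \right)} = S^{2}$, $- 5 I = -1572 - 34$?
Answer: $- \frac{7}{2916} - \frac{1606 i \sqrt{1757}}{8785} \approx -0.0024005 - 7.6628 i$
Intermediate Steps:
$I = \frac{1606}{5}$ ($I = - \frac{-1572 - 34}{5} = \left(- \frac{1}{5}\right) \left(-1606\right) = \frac{1606}{5} \approx 321.2$)
$N{\left(W \right)} = \frac{W}{243}$ ($N{\left(W \right)} = \frac{W \frac{1}{27}}{9} = \frac{\frac{1}{27} W}{9} = \frac{W}{243}$)
$l = i \sqrt{1757}$ ($l = \sqrt{-1757} = i \sqrt{1757} \approx 41.917 i$)
$\frac{I}{l} + \frac{N{\left(-21 \right)}}{M{\left(-6 \right)}} = \frac{1606}{5 i \sqrt{1757}} + \frac{\frac{1}{243} \left(-21\right)}{\left(-6\right)^{2}} = \frac{1606 \left(- \frac{i \sqrt{1757}}{1757}\right)}{5} - \frac{7}{81 \cdot 36} = - \frac{1606 i \sqrt{1757}}{8785} - \frac{7}{2916} = - \frac{7}{2916} - \frac{1606 i \sqrt{1757}}{8785}$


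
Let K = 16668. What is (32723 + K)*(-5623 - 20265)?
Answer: -1278634208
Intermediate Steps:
(32723 + K)*(-5623 - 20265) = (32723 + 16668)*(-5623 - 20265) = 49391*(-25888) = -1278634208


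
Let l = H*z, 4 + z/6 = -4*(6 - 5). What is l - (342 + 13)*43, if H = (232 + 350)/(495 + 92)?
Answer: -8988491/587 ≈ -15313.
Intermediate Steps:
H = 582/587 ≈ 0.99148
z = -48 (z = -24 + 6*(-4*(6 - 5)) = -24 + 6*(-4*1) = -24 + 6*(-4) = -24 - 24 = -48)
l = -27936/587 (l = (582/587)*(-48) = -27936/587 ≈ -47.591)
l - (342 + 13)*43 = -27936/587 - (342 + 13)*43 = -27936/587 - 355*43 = -27936/587 - 1*15265 = -27936/587 - 15265 = -8988491/587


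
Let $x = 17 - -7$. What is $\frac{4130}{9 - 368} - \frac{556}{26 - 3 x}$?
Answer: $\frac{4812}{8257} \approx 0.58278$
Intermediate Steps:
$x = 24$ ($x = 17 + 7 = 24$)
$\frac{4130}{9 - 368} - \frac{556}{26 - 3 x} = \frac{4130}{9 - 368} - \frac{556}{26 - 72} = \frac{4130}{-359} - \frac{556}{-46} = 4130 \left(- \frac{1}{359}\right) - - \frac{278}{23} = - \frac{4130}{359} + \frac{278}{23} = \frac{4812}{8257}$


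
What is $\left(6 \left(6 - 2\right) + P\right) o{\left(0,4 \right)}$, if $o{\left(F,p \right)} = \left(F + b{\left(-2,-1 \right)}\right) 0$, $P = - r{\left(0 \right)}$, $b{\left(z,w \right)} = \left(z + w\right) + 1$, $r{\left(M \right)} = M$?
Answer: $0$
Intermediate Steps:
$b{\left(z,w \right)} = 1 + w + z$ ($b{\left(z,w \right)} = \left(w + z\right) + 1 = 1 + w + z$)
$P = 0$ ($P = \left(-1\right) 0 = 0$)
$o{\left(F,p \right)} = 0$ ($o{\left(F,p \right)} = \left(F - 2\right) 0 = \left(-2 + F\right) 0 = 0$)
$\left(6 \left(6 - 2\right) + P\right) o{\left(0,4 \right)} = \left(6 \left(6 - 2\right) + 0\right) 0 = \left(6 \cdot 4 + 0\right) 0 = \left(24 + 0\right) 0 = 24 \cdot 0 = 0$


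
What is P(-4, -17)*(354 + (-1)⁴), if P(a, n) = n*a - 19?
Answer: 17395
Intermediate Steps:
P(a, n) = -19 + a*n (P(a, n) = a*n - 19 = -19 + a*n)
P(-4, -17)*(354 + (-1)⁴) = (-19 - 4*(-17))*(354 + (-1)⁴) = (-19 + 68)*(354 + 1) = 49*355 = 17395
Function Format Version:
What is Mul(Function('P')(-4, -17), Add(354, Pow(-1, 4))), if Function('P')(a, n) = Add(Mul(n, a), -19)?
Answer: 17395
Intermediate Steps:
Function('P')(a, n) = Add(-19, Mul(a, n)) (Function('P')(a, n) = Add(Mul(a, n), -19) = Add(-19, Mul(a, n)))
Mul(Function('P')(-4, -17), Add(354, Pow(-1, 4))) = Mul(Add(-19, Mul(-4, -17)), Add(354, Pow(-1, 4))) = Mul(Add(-19, 68), Add(354, 1)) = Mul(49, 355) = 17395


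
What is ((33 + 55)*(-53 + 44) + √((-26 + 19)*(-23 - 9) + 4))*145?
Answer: -114840 + 290*√57 ≈ -1.1265e+5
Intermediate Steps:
((33 + 55)*(-53 + 44) + √((-26 + 19)*(-23 - 9) + 4))*145 = (88*(-9) + √(-7*(-32) + 4))*145 = (-792 + √(224 + 4))*145 = (-792 + √228)*145 = (-792 + 2*√57)*145 = -114840 + 290*√57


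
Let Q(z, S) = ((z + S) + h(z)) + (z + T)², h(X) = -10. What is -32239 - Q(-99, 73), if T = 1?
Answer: -41807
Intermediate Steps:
Q(z, S) = -10 + S + z + (1 + z)² (Q(z, S) = ((z + S) - 10) + (z + 1)² = ((S + z) - 10) + (1 + z)² = (-10 + S + z) + (1 + z)² = -10 + S + z + (1 + z)²)
-32239 - Q(-99, 73) = -32239 - (-10 + 73 - 99 + (1 - 99)²) = -32239 - (-10 + 73 - 99 + (-98)²) = -32239 - (-10 + 73 - 99 + 9604) = -32239 - 1*9568 = -32239 - 9568 = -41807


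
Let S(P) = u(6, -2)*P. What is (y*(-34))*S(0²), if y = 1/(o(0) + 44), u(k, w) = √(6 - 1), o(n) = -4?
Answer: 0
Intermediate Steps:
u(k, w) = √5
y = 1/40 (y = 1/(-4 + 44) = 1/40 ≈ 0.025000)
S(P) = P*√5 (S(P) = √5*P = P*√5)
(y*(-34))*S(0²) = ((1/40)*(-34))*(0²*√5) = -0*√5 = -17/20*0 = 0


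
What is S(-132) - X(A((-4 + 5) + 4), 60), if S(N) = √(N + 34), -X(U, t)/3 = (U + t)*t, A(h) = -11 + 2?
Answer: 9180 + 7*I*√2 ≈ 9180.0 + 9.8995*I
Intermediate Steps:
A(h) = -9
X(U, t) = -3*t*(U + t) (X(U, t) = -3*(U + t)*t = -3*t*(U + t))
S(N) = √(34 + N)
S(-132) - X(A((-4 + 5) + 4), 60) = √(34 - 132) - (-3)*60*(-9 + 60) = √(-98) - (-3)*60*51 = 7*I*√2 - 1*(-9180) = 7*I*√2 + 9180 = 9180 + 7*I*√2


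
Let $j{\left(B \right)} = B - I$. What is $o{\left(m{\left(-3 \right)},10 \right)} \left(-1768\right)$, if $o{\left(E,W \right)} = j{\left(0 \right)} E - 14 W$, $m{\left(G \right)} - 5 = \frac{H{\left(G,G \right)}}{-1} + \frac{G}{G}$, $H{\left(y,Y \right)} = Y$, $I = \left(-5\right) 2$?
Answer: $88400$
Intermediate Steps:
$I = -10$
$m{\left(G \right)} = 6 - G$ ($m{\left(G \right)} = 5 + \left(\frac{G}{-1} + \frac{G}{G}\right) = 5 + \left(G \left(-1\right) + 1\right) = 5 - \left(-1 + G\right) = 6 - G$)
$j{\left(B \right)} = 10 + B$ ($j{\left(B \right)} = B - -10 = B + 10 = 10 + B$)
$o{\left(E,W \right)} = - 14 W + 10 E$ ($o{\left(E,W \right)} = \left(10 + 0\right) E - 14 W = 10 E - 14 W = - 14 W + 10 E$)
$o{\left(m{\left(-3 \right)},10 \right)} \left(-1768\right) = \left(\left(-14\right) 10 + 10 \left(6 - -3\right)\right) \left(-1768\right) = \left(-140 + 10 \left(6 + 3\right)\right) \left(-1768\right) = \left(-140 + 10 \cdot 9\right) \left(-1768\right) = \left(-140 + 90\right) \left(-1768\right) = \left(-50\right) \left(-1768\right) = 88400$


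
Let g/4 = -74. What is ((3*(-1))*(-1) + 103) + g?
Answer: -190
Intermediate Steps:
g = -296 (g = 4*(-74) = -296)
((3*(-1))*(-1) + 103) + g = ((3*(-1))*(-1) + 103) - 296 = (-3*(-1) + 103) - 296 = (3 + 103) - 296 = 106 - 296 = -190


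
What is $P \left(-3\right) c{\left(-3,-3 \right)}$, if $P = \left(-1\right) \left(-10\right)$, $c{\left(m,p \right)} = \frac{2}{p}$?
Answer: $20$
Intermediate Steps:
$P = 10$
$P \left(-3\right) c{\left(-3,-3 \right)} = 10 \left(-3\right) \frac{2}{-3} = - 30 \cdot 2 \left(- \frac{1}{3}\right) = \left(-30\right) \left(- \frac{2}{3}\right) = 20$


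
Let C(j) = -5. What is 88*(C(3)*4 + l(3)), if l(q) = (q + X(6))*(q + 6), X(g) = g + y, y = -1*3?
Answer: 2992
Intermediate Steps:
y = -3
X(g) = -3 + g (X(g) = g - 3 = -3 + g)
l(q) = (3 + q)*(6 + q) (l(q) = (q + (-3 + 6))*(q + 6) = (q + 3)*(6 + q) = (3 + q)*(6 + q))
88*(C(3)*4 + l(3)) = 88*(-5*4 + (18 + 3² + 9*3)) = 88*(-20 + (18 + 9 + 27)) = 88*(-20 + 54) = 88*34 = 2992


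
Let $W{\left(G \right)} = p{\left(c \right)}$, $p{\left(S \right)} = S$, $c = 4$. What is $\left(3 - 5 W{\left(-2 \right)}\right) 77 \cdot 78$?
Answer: $-102102$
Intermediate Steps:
$W{\left(G \right)} = 4$
$\left(3 - 5 W{\left(-2 \right)}\right) 77 \cdot 78 = \left(3 - 20\right) 77 \cdot 78 = \left(-17\right) 77 \cdot 78 = \left(-1309\right) 78 = -102102$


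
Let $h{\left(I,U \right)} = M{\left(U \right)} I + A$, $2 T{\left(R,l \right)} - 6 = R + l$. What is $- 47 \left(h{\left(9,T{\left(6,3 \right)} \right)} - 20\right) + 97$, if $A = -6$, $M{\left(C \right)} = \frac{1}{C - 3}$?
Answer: $1225$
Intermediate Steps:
$M{\left(C \right)} = \frac{1}{-3 + C}$
$T{\left(R,l \right)} = 3 + \frac{R}{2} + \frac{l}{2}$ ($T{\left(R,l \right)} = 3 + \frac{R + l}{2} = 3 + \left(\frac{R}{2} + \frac{l}{2}\right) = 3 + \frac{R}{2} + \frac{l}{2}$)
$h{\left(I,U \right)} = -6 + \frac{I}{-3 + U}$ ($h{\left(I,U \right)} = \frac{I}{-3 + U} - 6 = -6 + \frac{I}{-3 + U}$)
$- 47 \left(h{\left(9,T{\left(6,3 \right)} \right)} - 20\right) + 97 = - 47 \left(\frac{18 + 9 - 6 \left(3 + \frac{1}{2} \cdot 6 + \frac{1}{2} \cdot 3\right)}{-3 + \left(3 + \frac{1}{2} \cdot 6 + \frac{1}{2} \cdot 3\right)} - 20\right) + 97 = - 47 \left(\frac{18 + 9 - 6 \left(3 + 3 + \frac{3}{2}\right)}{-3 + \left(3 + 3 + \frac{3}{2}\right)} - 20\right) + 97 = - 47 \left(\frac{18 + 9 - 45}{-3 + \frac{15}{2}} - 20\right) + 97 = - 47 \left(\frac{18 + 9 - 45}{\frac{9}{2}} - 20\right) + 97 = - 47 \left(\frac{2}{9} \left(-18\right) - 20\right) + 97 = - 47 \left(-4 - 20\right) + 97 = \left(-47\right) \left(-24\right) + 97 = 1128 + 97 = 1225$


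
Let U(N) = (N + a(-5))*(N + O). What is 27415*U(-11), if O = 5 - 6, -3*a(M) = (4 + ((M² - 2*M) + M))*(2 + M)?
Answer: -7566540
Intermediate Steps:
a(M) = -(2 + M)*(4 + M² - M)/3 (a(M) = -(4 + ((M² - 2*M) + M))*(2 + M)/3 = -(4 + (M² - M))*(2 + M)/3 = -(4 + M² - M)*(2 + M)/3 = -(2 + M)*(4 + M² - M)/3)
O = -1
U(N) = (-1 + N)*(34 + N) (U(N) = (N + (-8/3 - ⅔*(-5) - ⅓*(-5)² - ⅓*(-5)³))*(N - 1) = (N + (-8/3 + 10/3 - ⅓*25 - ⅓*(-125)))*(-1 + N) = (N + (-8/3 + 10/3 - 25/3 + 125/3))*(-1 + N) = (N + 34)*(-1 + N) = (34 + N)*(-1 + N) = (-1 + N)*(34 + N))
27415*U(-11) = 27415*(-34 + (-11)² + 33*(-11)) = 27415*(-34 + 121 - 363) = 27415*(-276) = -7566540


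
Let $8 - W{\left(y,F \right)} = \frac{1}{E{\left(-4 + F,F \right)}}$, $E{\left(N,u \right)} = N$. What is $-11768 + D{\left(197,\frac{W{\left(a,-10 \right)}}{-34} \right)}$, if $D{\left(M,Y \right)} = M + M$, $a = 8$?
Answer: $-11374$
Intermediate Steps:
$W{\left(y,F \right)} = 8 - \frac{1}{-4 + F}$
$D{\left(M,Y \right)} = 2 M$
$-11768 + D{\left(197,\frac{W{\left(a,-10 \right)}}{-34} \right)} = -11768 + 2 \cdot 197 = -11768 + 394 = -11374$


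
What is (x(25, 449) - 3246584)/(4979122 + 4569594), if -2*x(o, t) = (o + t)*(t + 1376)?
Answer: -3679109/9548716 ≈ -0.38530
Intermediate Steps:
x(o, t) = -(1376 + t)*(o + t)/2 (x(o, t) = -(o + t)*(t + 1376)/2 = -(o + t)*(1376 + t)/2 = -(1376 + t)*(o + t)/2)
(x(25, 449) - 3246584)/(4979122 + 4569594) = ((-688*25 - 688*449 - 1/2*449**2 - 1/2*25*449) - 3246584)/(4979122 + 4569594) = ((-17200 - 308912 - 1/2*201601 - 11225/2) - 3246584)/9548716 = ((-17200 - 308912 - 201601/2 - 11225/2) - 3246584)*(1/9548716) = (-432525 - 3246584)*(1/9548716) = -3679109*1/9548716 = -3679109/9548716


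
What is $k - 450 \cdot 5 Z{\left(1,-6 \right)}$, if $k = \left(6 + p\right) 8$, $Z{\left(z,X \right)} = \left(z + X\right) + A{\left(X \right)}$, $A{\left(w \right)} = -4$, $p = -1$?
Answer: $20290$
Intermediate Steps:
$Z{\left(z,X \right)} = -4 + X + z$ ($Z{\left(z,X \right)} = \left(z + X\right) - 4 = \left(X + z\right) - 4 = -4 + X + z$)
$k = 40$ ($k = \left(6 - 1\right) 8 = 5 \cdot 8 = 40$)
$k - 450 \cdot 5 Z{\left(1,-6 \right)} = 40 - 450 \cdot 5 \left(-4 - 6 + 1\right) = 40 - 450 \cdot 5 \left(-9\right) = 40 - -20250 = 40 + 20250 = 20290$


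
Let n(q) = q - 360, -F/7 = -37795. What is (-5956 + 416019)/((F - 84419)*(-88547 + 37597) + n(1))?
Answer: -410063/9178439059 ≈ -4.4677e-5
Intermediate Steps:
F = 264565 (F = -7*(-37795) = 264565)
n(q) = -360 + q
(-5956 + 416019)/((F - 84419)*(-88547 + 37597) + n(1)) = (-5956 + 416019)/((264565 - 84419)*(-88547 + 37597) + (-360 + 1)) = 410063/(180146*(-50950) - 359) = 410063/(-9178438700 - 359) = 410063/(-9178439059) = 410063*(-1/9178439059) = -410063/9178439059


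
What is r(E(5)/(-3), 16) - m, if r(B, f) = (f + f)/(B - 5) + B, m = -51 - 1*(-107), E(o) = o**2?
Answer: -1001/15 ≈ -66.733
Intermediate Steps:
m = 56 (m = -51 + 107 = 56)
r(B, f) = B + 2*f/(-5 + B) (r(B, f) = (2*f)/(-5 + B) + B = 2*f/(-5 + B) + B = B + 2*f/(-5 + B))
r(E(5)/(-3), 16) - m = ((5**2/(-3))**2 - 5*5**2/(-3) + 2*16)/(-5 + 5**2/(-3)) - 1*56 = ((25*(-1/3))**2 - 125*(-1)/3 + 32)/(-5 + 25*(-1/3)) - 56 = ((-25/3)**2 - 5*(-25/3) + 32)/(-5 - 25/3) - 56 = (625/9 + 125/3 + 32)/(-40/3) - 56 = -3/40*1288/9 - 56 = -161/15 - 56 = -1001/15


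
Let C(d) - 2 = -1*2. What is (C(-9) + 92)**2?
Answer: 8464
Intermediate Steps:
C(d) = 0 (C(d) = 2 - 1*2 = 2 - 2 = 0)
(C(-9) + 92)**2 = (0 + 92)**2 = 92**2 = 8464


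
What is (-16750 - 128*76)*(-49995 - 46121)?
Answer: 2544959448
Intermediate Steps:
(-16750 - 128*76)*(-49995 - 46121) = (-16750 - 9728)*(-96116) = -26478*(-96116) = 2544959448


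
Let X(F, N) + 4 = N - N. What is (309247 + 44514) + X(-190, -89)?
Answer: 353757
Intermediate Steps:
X(F, N) = -4 (X(F, N) = -4 + (N - N) = -4 + 0 = -4)
(309247 + 44514) + X(-190, -89) = (309247 + 44514) - 4 = 353761 - 4 = 353757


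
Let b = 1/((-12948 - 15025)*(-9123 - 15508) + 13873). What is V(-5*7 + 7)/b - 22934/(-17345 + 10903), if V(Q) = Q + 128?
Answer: 221932322887067/3221 ≈ 6.8902e+10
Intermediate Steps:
V(Q) = 128 + Q
b = 1/689016836 (b = 1/(-27973*(-24631) + 13873) = 1/(689002963 + 13873) = 1/689016836 ≈ 1.4513e-9)
V(-5*7 + 7)/b - 22934/(-17345 + 10903) = (128 + (-5*7 + 7))/(1/689016836) - 22934/(-17345 + 10903) = (128 + (-35 + 7))*689016836 - 22934/(-6442) = (128 - 28)*689016836 - 22934*(-1/6442) = 100*689016836 + 11467/3221 = 68901683600 + 11467/3221 = 221932322887067/3221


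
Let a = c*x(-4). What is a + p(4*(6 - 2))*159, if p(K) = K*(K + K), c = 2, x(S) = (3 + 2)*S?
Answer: 81368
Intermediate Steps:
x(S) = 5*S
p(K) = 2*K² (p(K) = K*(2*K) = 2*K²)
a = -40 (a = 2*(5*(-4)) = 2*(-20) = -40)
a + p(4*(6 - 2))*159 = -40 + (2*(4*(6 - 2))²)*159 = -40 + (2*(4*4)²)*159 = -40 + (2*16²)*159 = -40 + (2*256)*159 = -40 + 512*159 = -40 + 81408 = 81368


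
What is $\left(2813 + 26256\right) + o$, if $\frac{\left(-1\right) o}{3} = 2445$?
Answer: $21734$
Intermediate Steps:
$o = -7335$ ($o = \left(-3\right) 2445 = -7335$)
$\left(2813 + 26256\right) + o = \left(2813 + 26256\right) - 7335 = 29069 - 7335 = 21734$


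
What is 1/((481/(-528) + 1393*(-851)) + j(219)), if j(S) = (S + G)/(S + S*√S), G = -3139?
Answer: -2401508188464/2846853112312008355 + 123904*√219/2846853112312008355 ≈ -8.4357e-7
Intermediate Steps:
j(S) = (-3139 + S)/(S + S^(3/2)) (j(S) = (S - 3139)/(S + S*√S) = (-3139 + S)/(S + S^(3/2)))
1/((481/(-528) + 1393*(-851)) + j(219)) = 1/((481/(-528) + 1393*(-851)) + (-3139 + 219)/(219 + 219^(3/2))) = 1/((481*(-1/528) - 1185443) - 2920/(219 + 219*√219)) = 1/((-481/528 - 1185443) - 2920/(219 + 219*√219)) = 1/(-625914385/528 - 2920/(219 + 219*√219))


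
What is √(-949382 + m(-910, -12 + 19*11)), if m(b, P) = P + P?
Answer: 2*I*√237247 ≈ 974.16*I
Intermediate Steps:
m(b, P) = 2*P
√(-949382 + m(-910, -12 + 19*11)) = √(-949382 + 2*(-12 + 19*11)) = √(-949382 + 2*(-12 + 209)) = √(-949382 + 2*197) = √(-949382 + 394) = √(-948988) = 2*I*√237247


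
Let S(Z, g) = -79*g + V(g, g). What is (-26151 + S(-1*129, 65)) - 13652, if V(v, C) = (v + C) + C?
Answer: -44743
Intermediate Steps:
V(v, C) = v + 2*C (V(v, C) = (C + v) + C = v + 2*C)
S(Z, g) = -76*g (S(Z, g) = -79*g + (g + 2*g) = -79*g + 3*g = -76*g)
(-26151 + S(-1*129, 65)) - 13652 = (-26151 - 76*65) - 13652 = (-26151 - 4940) - 13652 = -31091 - 13652 = -44743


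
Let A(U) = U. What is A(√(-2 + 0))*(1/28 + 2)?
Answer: 57*I*√2/28 ≈ 2.8789*I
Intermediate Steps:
A(√(-2 + 0))*(1/28 + 2) = √(-2 + 0)*(1/28 + 2) = √(-2)*(1/28 + 2) = (I*√2)*(57/28) = 57*I*√2/28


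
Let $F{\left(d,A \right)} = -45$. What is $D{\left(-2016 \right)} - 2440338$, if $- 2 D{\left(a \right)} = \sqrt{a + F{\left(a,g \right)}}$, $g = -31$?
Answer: $-2440338 - \frac{3 i \sqrt{229}}{2} \approx -2.4403 \cdot 10^{6} - 22.699 i$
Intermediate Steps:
$D{\left(a \right)} = - \frac{\sqrt{-45 + a}}{2}$ ($D{\left(a \right)} = - \frac{\sqrt{a - 45}}{2} = - \frac{\sqrt{-45 + a}}{2}$)
$D{\left(-2016 \right)} - 2440338 = - \frac{\sqrt{-45 - 2016}}{2} - 2440338 = - \frac{\sqrt{-2061}}{2} - 2440338 = - \frac{3 i \sqrt{229}}{2} - 2440338 = -2440338 - \frac{3 i \sqrt{229}}{2}$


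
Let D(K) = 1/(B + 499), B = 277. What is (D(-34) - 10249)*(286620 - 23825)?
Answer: -2090067238285/776 ≈ -2.6934e+9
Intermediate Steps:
D(K) = 1/776 (D(K) = 1/(277 + 499) = 1/776)
(D(-34) - 10249)*(286620 - 23825) = (1/776 - 10249)*(286620 - 23825) = -7953223/776*262795 = -2090067238285/776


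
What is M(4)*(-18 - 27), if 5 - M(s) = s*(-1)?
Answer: -405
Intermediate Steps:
M(s) = 5 + s (M(s) = 5 - s*(-1) = 5 - (-1)*s = 5 + s)
M(4)*(-18 - 27) = (5 + 4)*(-18 - 27) = 9*(-45) = -405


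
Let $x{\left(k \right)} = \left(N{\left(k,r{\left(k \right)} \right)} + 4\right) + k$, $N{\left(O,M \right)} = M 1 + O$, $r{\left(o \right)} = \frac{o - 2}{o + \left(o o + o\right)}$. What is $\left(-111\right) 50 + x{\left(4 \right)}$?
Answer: $- \frac{66455}{12} \approx -5537.9$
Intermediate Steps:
$r{\left(o \right)} = \frac{-2 + o}{o^{2} + 2 o}$ ($r{\left(o \right)} = \frac{-2 + o}{o + \left(o^{2} + o\right)} = \frac{-2 + o}{o + \left(o + o^{2}\right)} = \frac{-2 + o}{o^{2} + 2 o}$)
$N{\left(O,M \right)} = M + O$
$x{\left(k \right)} = 4 + 2 k + \frac{-2 + k}{k \left(2 + k\right)}$ ($x{\left(k \right)} = \left(\left(\frac{-2 + k}{k \left(2 + k\right)} + k\right) + 4\right) + k = \left(\left(k + \frac{-2 + k}{k \left(2 + k\right)}\right) + 4\right) + k = \left(4 + k + \frac{-2 + k}{k \left(2 + k\right)}\right) + k = 4 + 2 k + \frac{-2 + k}{k \left(2 + k\right)}$)
$\left(-111\right) 50 + x{\left(4 \right)} = \left(-111\right) 50 + \frac{-2 + 4 + 2 \cdot 4 \left(2 + 4\right)^{2}}{4 \left(2 + 4\right)} = -5550 + \frac{-2 + 4 + 2 \cdot 4 \cdot 6^{2}}{4 \cdot 6} = -5550 + \frac{1}{4} \cdot \frac{1}{6} \left(-2 + 4 + 2 \cdot 4 \cdot 36\right) = -5550 + \frac{1}{4} \cdot \frac{1}{6} \left(-2 + 4 + 288\right) = -5550 + \frac{1}{4} \cdot \frac{1}{6} \cdot 290 = -5550 + \frac{145}{12} = - \frac{66455}{12}$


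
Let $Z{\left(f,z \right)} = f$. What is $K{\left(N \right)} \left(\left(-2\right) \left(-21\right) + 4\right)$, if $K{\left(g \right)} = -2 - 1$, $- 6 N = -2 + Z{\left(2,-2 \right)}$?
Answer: $-138$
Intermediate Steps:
$N = 0$ ($N = - \frac{-2 + 2}{6} = \left(- \frac{1}{6}\right) 0 = 0$)
$K{\left(g \right)} = -3$
$K{\left(N \right)} \left(\left(-2\right) \left(-21\right) + 4\right) = - 3 \left(\left(-2\right) \left(-21\right) + 4\right) = - 3 \left(42 + 4\right) = \left(-3\right) 46 = -138$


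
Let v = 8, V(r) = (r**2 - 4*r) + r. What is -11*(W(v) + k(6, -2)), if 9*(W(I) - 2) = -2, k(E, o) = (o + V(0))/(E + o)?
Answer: -253/18 ≈ -14.056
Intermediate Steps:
V(r) = r**2 - 3*r
k(E, o) = o/(E + o) (k(E, o) = (o + 0*(-3 + 0))/(E + o) = (o + 0*(-3))/(E + o) = (o + 0)/(E + o) = o/(E + o))
W(I) = 16/9 (W(I) = 2 + (1/9)*(-2) = 2 - 2/9 = 16/9)
-11*(W(v) + k(6, -2)) = -11*(16/9 - 2/(6 - 2)) = -11*(16/9 - 2/4) = -11*(16/9 - 2*1/4) = -11*(16/9 - 1/2) = -11*23/18 = -253/18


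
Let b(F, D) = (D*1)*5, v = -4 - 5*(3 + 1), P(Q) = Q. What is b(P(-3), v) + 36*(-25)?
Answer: -1020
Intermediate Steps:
v = -24 (v = -4 - 5*4 = -4 - 20 = -24)
b(F, D) = 5*D (b(F, D) = D*5 = 5*D)
b(P(-3), v) + 36*(-25) = 5*(-24) + 36*(-25) = -120 - 900 = -1020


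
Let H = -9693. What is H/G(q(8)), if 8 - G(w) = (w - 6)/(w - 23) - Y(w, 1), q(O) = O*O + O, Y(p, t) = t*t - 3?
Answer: -158319/76 ≈ -2083.1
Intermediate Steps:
Y(p, t) = -3 + t**2 (Y(p, t) = t**2 - 3 = -3 + t**2)
q(O) = O + O**2 (q(O) = O**2 + O = O + O**2)
G(w) = 6 - (-6 + w)/(-23 + w) (G(w) = 8 - ((w - 6)/(w - 23) - (-3 + 1**2)) = 8 - ((-6 + w)/(-23 + w) - (-3 + 1)) = 8 - ((-6 + w)/(-23 + w) - 1*(-2)) = 8 - ((-6 + w)/(-23 + w) + 2) = 8 - (2 + (-6 + w)/(-23 + w)) = 8 + (-2 - (-6 + w)/(-23 + w)) = 6 - (-6 + w)/(-23 + w))
H/G(q(8)) = -9693*(-23 + 8*(1 + 8))/(-132 + 5*(8*(1 + 8))) = -9693*(-23 + 8*9)/(-132 + 5*(8*9)) = -9693*(-23 + 72)/(-132 + 5*72) = -9693*49/(-132 + 360) = -9693/((1/49)*228) = -9693/228/49 = -9693*49/228 = -158319/76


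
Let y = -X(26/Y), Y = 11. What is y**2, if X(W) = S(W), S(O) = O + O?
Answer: 2704/121 ≈ 22.347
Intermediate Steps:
S(O) = 2*O
X(W) = 2*W
y = -52/11 (y = -2*26/11 = -1*52/11 = -52/11 ≈ -4.7273)
y**2 = (-52/11)**2 = 2704/121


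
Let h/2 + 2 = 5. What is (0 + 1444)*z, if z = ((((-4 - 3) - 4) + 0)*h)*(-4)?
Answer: 381216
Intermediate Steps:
h = 6 (h = -4 + 2*5 = -4 + 10 = 6)
z = 264 (z = ((((-4 - 3) - 4) + 0)*6)*(-4) = (((-7 - 4) + 0)*6)*(-4) = ((-11 + 0)*6)*(-4) = -11*6*(-4) = -66*(-4) = 264)
(0 + 1444)*z = (0 + 1444)*264 = 1444*264 = 381216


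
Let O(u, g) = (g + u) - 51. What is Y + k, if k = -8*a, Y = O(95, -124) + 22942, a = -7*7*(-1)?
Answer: 22470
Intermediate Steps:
O(u, g) = -51 + g + u
a = 49 (a = -49*(-1) = 49)
Y = 22862 (Y = (-51 - 124 + 95) + 22942 = -80 + 22942 = 22862)
k = -392 (k = -8*49 = -392)
Y + k = 22862 - 392 = 22470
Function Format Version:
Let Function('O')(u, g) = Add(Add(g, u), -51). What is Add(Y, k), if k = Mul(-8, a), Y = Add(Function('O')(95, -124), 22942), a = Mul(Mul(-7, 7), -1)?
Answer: 22470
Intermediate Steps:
Function('O')(u, g) = Add(-51, g, u)
a = 49 (a = Mul(-49, -1) = 49)
Y = 22862 (Y = Add(Add(-51, -124, 95), 22942) = Add(-80, 22942) = 22862)
k = -392 (k = Mul(-8, 49) = -392)
Add(Y, k) = Add(22862, -392) = 22470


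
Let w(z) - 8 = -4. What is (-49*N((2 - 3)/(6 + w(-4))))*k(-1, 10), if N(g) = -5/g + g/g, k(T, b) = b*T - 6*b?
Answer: 174930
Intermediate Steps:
k(T, b) = -6*b + T*b (k(T, b) = T*b - 6*b = -6*b + T*b)
w(z) = 4 (w(z) = 8 - 4 = 4)
N(g) = 1 - 5/g (N(g) = -5/g + 1 = 1 - 5/g)
(-49*N((2 - 3)/(6 + w(-4))))*k(-1, 10) = (-49*(-5 + (2 - 3)/(6 + 4))/((2 - 3)/(6 + 4)))*(10*(-6 - 1)) = (-49*(-5 - 1/10)/((-1/10)))*(10*(-7)) = -49*(-5 - 1*1/10)/((-1*1/10))*(-70) = -49*(-5 - 1/10)/(-1/10)*(-70) = -(-490)*(-51)/10*(-70) = -49*51*(-70) = -2499*(-70) = 174930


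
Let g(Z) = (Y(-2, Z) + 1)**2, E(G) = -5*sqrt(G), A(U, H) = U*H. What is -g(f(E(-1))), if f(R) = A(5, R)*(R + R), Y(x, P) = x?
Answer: -1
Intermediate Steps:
A(U, H) = H*U
f(R) = 10*R**2 (f(R) = (R*5)*(R + R) = (5*R)*(2*R) = 10*R**2)
g(Z) = 1 (g(Z) = (-2 + 1)**2 = (-1)**2 = 1)
-g(f(E(-1))) = -1*1 = -1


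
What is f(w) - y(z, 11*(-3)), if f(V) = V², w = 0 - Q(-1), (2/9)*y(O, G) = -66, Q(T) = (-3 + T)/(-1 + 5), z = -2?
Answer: 298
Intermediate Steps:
Q(T) = -¾ + T/4 (Q(T) = (-3 + T)/4 = (-3 + T)*(¼) = -¾ + T/4)
y(O, G) = -297 (y(O, G) = (9/2)*(-66) = -297)
w = 1 (w = 0 - (-¾ + (¼)*(-1)) = 0 - (-¾ - ¼) = 0 - 1*(-1) = 0 + 1 = 1)
f(w) - y(z, 11*(-3)) = 1² - 1*(-297) = 1 + 297 = 298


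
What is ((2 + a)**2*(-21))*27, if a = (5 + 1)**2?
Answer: -818748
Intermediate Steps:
a = 36 (a = 6**2 = 36)
((2 + a)**2*(-21))*27 = ((2 + 36)**2*(-21))*27 = (38**2*(-21))*27 = (1444*(-21))*27 = -30324*27 = -818748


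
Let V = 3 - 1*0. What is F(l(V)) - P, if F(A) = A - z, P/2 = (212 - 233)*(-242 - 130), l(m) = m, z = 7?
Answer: -15628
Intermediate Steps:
V = 3 (V = 3 + 0 = 3)
P = 15624 (P = 2*((212 - 233)*(-242 - 130)) = 2*(-21*(-372)) = 2*7812 = 15624)
F(A) = -7 + A (F(A) = A - 1*7 = A - 7 = -7 + A)
F(l(V)) - P = (-7 + 3) - 1*15624 = -4 - 15624 = -15628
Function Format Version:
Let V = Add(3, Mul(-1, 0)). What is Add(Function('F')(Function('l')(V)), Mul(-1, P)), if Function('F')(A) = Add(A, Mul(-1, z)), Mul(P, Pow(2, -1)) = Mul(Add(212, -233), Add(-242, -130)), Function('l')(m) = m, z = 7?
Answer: -15628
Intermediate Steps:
V = 3 (V = Add(3, 0) = 3)
P = 15624 (P = Mul(2, Mul(Add(212, -233), Add(-242, -130))) = Mul(2, Mul(-21, -372)) = Mul(2, 7812) = 15624)
Function('F')(A) = Add(-7, A) (Function('F')(A) = Add(A, Mul(-1, 7)) = Add(A, -7) = Add(-7, A))
Add(Function('F')(Function('l')(V)), Mul(-1, P)) = Add(Add(-7, 3), Mul(-1, 15624)) = Add(-4, -15624) = -15628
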